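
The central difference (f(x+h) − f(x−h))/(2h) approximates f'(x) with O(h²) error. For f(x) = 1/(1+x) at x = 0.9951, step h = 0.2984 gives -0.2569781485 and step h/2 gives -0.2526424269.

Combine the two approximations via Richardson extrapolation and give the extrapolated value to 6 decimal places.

-0.251197

Method order is 2; weight 2^2 = 4.
Numerator 4*A(h/2) − A(h) = 4*(-0.2526424269) − (-0.2569781485) = -0.7535915591
Divide by 2^2 − 1 = 3.
(4*(-0.2526424269) − (-0.2569781485))/(4 − 1) = -0.2511971864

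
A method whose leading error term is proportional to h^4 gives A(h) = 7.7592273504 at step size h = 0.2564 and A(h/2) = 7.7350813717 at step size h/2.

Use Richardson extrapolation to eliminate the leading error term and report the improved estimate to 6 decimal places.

Order 4 gives 2^r = 16 and 2^r − 1 = 15.
2^4×A(h/2) = 123.7613019472; minus A(h) gives 116.0020745968.
116.0020745968 ÷ 15 = 7.7334716398
Shift from A(h/2): −0.0016097319.

7.733472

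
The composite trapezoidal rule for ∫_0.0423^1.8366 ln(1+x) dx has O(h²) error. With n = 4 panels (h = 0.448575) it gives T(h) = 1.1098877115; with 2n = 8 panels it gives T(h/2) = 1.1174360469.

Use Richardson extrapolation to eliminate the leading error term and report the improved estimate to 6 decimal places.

1.119952

Method order is 2; weight 2^2 = 4.
4×1.1174360469 − 1.1098877115 = 3.3598564761
Divide by 2^2 − 1 = 3.
So the Richardson estimate is 1.1199521587.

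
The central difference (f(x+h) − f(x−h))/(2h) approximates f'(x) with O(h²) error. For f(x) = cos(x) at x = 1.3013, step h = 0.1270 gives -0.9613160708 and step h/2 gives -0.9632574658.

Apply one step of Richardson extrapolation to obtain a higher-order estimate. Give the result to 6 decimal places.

-0.963905

Order 2 gives 2^r = 4 and 2^r − 1 = 3.
Top: 4(-0.9632574658) − (-0.9613160708) = -2.8917137924
Denominator 4 − 1 = 3.
(4·(-0.9632574658) − (-0.9613160708))/(4 − 1) = -0.9639045975
Shift from A(h/2): −0.0006471317.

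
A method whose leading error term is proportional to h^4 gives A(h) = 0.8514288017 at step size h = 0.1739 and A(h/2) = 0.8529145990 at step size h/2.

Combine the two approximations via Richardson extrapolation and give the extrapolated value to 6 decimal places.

0.853014

Order 4 gives 2^r = 16 and 2^r − 1 = 15.
Numerator 16·A(h/2) − A(h) = 16·0.8529145990 − 0.8514288017 = 12.7952047823
Divide by 2^4 − 1 = 15.
Extrapolated: 12.7952047823 / 15 = 0.8530136522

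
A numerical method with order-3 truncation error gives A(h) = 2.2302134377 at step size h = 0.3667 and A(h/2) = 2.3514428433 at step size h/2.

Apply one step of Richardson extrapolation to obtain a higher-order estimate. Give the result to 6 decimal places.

The method has order 3: 2^3 = 8.
8×2.3514428433 − 2.2302134377 = 16.5813293087
Divide by 2^3 − 1 = 7.
R = 16.5813293087/7 = 2.3687613298
Correction |R − A(h/2)| = 1.732e-02; gap |A(h/2) − A(h)| = 1.212e-01.

2.368761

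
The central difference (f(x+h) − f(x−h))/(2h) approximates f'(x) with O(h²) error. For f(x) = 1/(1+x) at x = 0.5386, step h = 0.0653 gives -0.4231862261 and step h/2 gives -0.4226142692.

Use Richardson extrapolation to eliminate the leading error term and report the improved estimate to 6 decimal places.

-0.422424

r = 2, so 2^r = 4.
4 × (-0.4226142692) − (-0.4231862261) = -1.2672708507
Denominator 4 − 1 = 3.
Result: -0.4224236169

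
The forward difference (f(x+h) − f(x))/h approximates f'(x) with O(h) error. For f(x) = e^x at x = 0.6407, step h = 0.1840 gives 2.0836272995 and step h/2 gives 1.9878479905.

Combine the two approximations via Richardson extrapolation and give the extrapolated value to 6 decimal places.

Error is O(h^1); halving h shrinks it by 2^1 = 2.
Difference of the inputs: 1.9878479905 − 2.0836272995 = -0.0957793090
Divide by 2^1 − 1 = 1: (-0.0957793090)/1 = -0.0957793090
R = A(h/2) + (A(h/2) − A(h))/1 = 1.9878479905 − 0.0957793090 = 1.8920686815

1.892069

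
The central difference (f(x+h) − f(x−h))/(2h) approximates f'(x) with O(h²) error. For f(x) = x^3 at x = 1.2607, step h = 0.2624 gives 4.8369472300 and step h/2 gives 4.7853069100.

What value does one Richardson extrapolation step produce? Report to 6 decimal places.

Order 2 gives 2^r = 4 and 2^r − 1 = 3.
Weighted: 19.1412276400 − 4.8369472300 = 14.3042804100
Divide by 2^2 − 1 = 3.
Result: 4.7680934700

4.768093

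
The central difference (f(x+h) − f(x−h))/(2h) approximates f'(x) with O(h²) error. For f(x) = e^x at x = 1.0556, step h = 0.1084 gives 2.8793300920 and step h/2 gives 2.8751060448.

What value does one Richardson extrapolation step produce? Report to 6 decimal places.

2.873698

Error is O(h^2); halving h shrinks it by 2^2 = 4.
A(h/2) − A(h) = 2.8751060448 − 2.8793300920 = -0.0042240472
Divide by 2^2 − 1 = 3: (-0.0042240472)/3 = -0.0014080157
R = A(h/2) + (A(h/2) − A(h))/3 = 2.8751060448 − 0.0014080157 = 2.8736980291
Gap between inputs: 4.224e-03; correction applied: −0.0014080157.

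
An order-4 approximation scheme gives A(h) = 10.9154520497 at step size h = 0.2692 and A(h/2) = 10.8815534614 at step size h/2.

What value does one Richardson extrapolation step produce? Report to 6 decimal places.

10.879294

Order 4 gives 2^r = 16 and 2^r − 1 = 15.
Difference of the inputs: 10.8815534614 − 10.9154520497 = -0.0338985883
Divide by 2^4 − 1 = 15: (-0.0338985883)/15 = -0.0022599059
R = A(h/2) + (A(h/2) − A(h))/15 = 10.8815534614 − 0.0022599059 = 10.8792935555
Shift from A(h/2): −0.0022599059.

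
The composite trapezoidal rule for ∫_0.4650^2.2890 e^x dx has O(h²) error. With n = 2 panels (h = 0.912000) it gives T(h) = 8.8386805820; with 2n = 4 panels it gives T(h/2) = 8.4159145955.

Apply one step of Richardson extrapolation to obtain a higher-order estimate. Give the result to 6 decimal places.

8.274993

Method order is 2; weight 2^2 = 4.
Weighted: 33.6636583820 − 8.8386805820 = 24.8249778000
Divide by 2^2 − 1 = 3.
(4·8.4159145955 − 8.8386805820)/(4 − 1) = 8.2749926000
Shift from A(h/2): −0.1409219955.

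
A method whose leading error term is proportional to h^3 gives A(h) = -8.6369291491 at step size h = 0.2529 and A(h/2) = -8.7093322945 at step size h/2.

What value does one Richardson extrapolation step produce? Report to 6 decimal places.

-8.719676

Order 3 gives 2^r = 8 and 2^r − 1 = 7.
8*(-8.7093322945) − (-8.6369291491) = -61.0377292069
Divide by 2^3 − 1 = 7.
R = (-61.0377292069)/7 = -8.7196756010
Gap between inputs: 7.240e-02; correction applied: −0.0103433065.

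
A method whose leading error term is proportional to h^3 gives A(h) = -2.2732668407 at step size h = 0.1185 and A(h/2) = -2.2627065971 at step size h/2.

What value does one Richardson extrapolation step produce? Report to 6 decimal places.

-2.261198

With r = 3 the leading error scales as h^3, so the weight is 2^3 = 8.
8·(-2.2627065971) = -18.1016527768; (-18.1016527768) − (-2.2732668407) = -15.8283859361
Divide by 2^3 − 1 = 7.
Extrapolated: (-15.8283859361) / 7 = -2.2611979909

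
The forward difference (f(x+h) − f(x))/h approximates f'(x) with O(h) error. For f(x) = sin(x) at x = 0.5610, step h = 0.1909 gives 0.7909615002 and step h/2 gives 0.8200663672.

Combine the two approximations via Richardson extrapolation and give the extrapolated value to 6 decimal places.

With r = 1 the leading error scales as h^1, so the weight is 2^1 = 2.
A(h/2) − A(h) = 0.8200663672 − 0.7909615002 = 0.0291048670
Correction (A(h/2) − A(h))/(2 − 1) = 0.0291048670/1 = 0.0291048670
R = A(h/2) + (A(h/2) − A(h))/1 = 0.8200663672 + 0.0291048670 = 0.8491712342

0.849171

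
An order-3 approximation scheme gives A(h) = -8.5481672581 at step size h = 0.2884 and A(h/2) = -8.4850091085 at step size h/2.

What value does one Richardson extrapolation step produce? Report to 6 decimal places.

-8.475987

Method order is 3; weight 2^3 = 8.
2^3*A(h/2) = -67.8800728680; minus A(h) gives -59.3319056099.
Denominator 8 − 1 = 7.
(8*(-8.4850091085) − (-8.5481672581))/(8 − 1) = -8.4759865157
Gap between inputs: 6.316e-02; correction applied: +0.0090225928.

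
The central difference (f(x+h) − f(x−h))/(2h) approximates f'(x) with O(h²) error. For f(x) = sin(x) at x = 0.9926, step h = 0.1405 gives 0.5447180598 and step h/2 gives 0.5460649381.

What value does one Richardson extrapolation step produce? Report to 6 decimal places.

0.546514

Leading term ∝ h^2; use weight 4 = 2^2.
Numerator 4·A(h/2) − A(h) = 4·0.5460649381 − 0.5447180598 = 1.6395416926
Divide by 2^2 − 1 = 3.
Result: 0.5465138975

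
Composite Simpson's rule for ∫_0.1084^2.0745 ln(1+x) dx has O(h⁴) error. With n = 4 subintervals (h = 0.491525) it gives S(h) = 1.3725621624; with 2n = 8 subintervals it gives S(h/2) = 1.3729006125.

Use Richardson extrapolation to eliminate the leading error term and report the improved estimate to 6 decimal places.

1.372923

The method has order 4: 2^4 = 16.
2^4·A(h/2) = 21.9664098000; minus A(h) gives 20.5938476376.
(16·1.3729006125 − 1.3725621624)/(16 − 1) = 1.3729231758
Shift from A(h/2): +0.0000225633.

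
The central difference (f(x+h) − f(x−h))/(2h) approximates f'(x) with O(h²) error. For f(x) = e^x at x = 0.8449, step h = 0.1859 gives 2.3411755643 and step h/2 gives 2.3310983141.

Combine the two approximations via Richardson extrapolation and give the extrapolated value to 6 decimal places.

Order 2 gives 2^r = 4 and 2^r − 1 = 3.
2^2 × A(h/2) = 9.3243932564; minus A(h) gives 6.9832176921.
(4 × 2.3310983141 − 2.3411755643)/(4 − 1) = 2.3277392307

2.327739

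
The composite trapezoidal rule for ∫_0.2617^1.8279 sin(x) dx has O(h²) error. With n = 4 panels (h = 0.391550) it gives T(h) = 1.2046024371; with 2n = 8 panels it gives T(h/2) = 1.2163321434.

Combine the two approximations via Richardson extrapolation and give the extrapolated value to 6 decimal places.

1.220242

Method order is 2; weight 2^2 = 4.
Numerator 4×A(h/2) − A(h) = 4×1.2163321434 − 1.2046024371 = 3.6607261365
3.6607261365 ÷ 3 = 1.2202420455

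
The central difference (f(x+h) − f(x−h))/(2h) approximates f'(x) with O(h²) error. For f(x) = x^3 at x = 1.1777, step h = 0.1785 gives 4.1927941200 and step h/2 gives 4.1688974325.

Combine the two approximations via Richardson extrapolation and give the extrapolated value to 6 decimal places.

4.160932

Leading term ∝ h^2; use weight 4 = 2^2.
Weighted: 16.6755897300 − 4.1927941200 = 12.4827956100
Denominator 4 − 1 = 3.
R = 12.4827956100/3 = 4.1609318700
Gap between inputs: 2.390e-02; correction applied: −0.0079655625.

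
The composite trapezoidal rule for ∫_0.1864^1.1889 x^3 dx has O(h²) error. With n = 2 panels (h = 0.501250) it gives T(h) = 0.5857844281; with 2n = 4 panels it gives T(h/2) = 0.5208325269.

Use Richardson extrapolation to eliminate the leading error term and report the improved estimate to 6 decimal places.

0.499182

Method order is 2; weight 2^2 = 4.
Top: 4(0.5208325269) − (0.5857844281) = 1.4975456795
R = 1.4975456795/3 = 0.4991818932
Correction |R − A(h/2)| = 2.165e-02; gap |A(h/2) − A(h)| = 6.495e-02.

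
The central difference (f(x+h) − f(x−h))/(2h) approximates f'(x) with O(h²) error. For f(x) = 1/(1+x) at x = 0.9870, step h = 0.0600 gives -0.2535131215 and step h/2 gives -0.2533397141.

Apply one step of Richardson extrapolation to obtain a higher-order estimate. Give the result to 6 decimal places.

-0.253282

r = 2: numerator weight 4, denominator 3.
4×(-0.2533397141) = -1.0133588564; (-1.0133588564) − (-0.2535131215) = -0.7598457349
(-0.7598457349) ÷ 3 = -0.2532819116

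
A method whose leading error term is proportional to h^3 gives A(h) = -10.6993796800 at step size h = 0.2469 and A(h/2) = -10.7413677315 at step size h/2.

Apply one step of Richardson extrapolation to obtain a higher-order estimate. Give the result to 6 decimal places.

Leading term ∝ h^3; use weight 8 = 2^3.
Weighted: (-85.9309418520) − (-10.6993796800) = -75.2315621720
(-75.2315621720) ÷ 7 = -10.7473660246

-10.747366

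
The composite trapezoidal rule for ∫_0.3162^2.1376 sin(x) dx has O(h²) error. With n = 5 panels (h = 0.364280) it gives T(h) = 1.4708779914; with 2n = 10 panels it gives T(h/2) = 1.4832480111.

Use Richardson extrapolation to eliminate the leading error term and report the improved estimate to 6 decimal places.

The method has order 2: 2^2 = 4.
Numerator 4·A(h/2) − A(h) = 4·1.4832480111 − 1.4708779914 = 4.4621140530
4.4621140530 ÷ 3 = 1.4873713510
Gap between inputs: 1.237e-02; correction applied: +0.0041233399.

1.487371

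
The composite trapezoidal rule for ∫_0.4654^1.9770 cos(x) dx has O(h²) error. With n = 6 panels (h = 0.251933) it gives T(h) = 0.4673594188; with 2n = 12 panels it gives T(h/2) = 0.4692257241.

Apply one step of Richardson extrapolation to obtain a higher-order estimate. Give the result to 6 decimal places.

0.469848

r = 2, so 2^r = 4.
A(h/2) − A(h) = 0.4692257241 − 0.4673594188 = 0.0018663053
Correction (A(h/2) − A(h))/(4 − 1) = 0.0018663053/3 = 0.0006221018
R = 0.4692257241 + 0.0006221018 = 0.4698478259
Correction |R − A(h/2)| = 6.221e-04; gap |A(h/2) − A(h)| = 1.866e-03.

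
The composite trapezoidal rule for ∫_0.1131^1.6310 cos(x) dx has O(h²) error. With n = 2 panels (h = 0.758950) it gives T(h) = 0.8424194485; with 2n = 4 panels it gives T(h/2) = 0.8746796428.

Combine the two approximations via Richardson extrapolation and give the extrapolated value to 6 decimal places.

Leading term ∝ h^2; use weight 4 = 2^2.
A(h/2) − A(h) = 0.8746796428 − 0.8424194485 = 0.0322601943
Divide by 2^2 − 1 = 3: 0.0322601943/3 = 0.0107533981
R = 0.8746796428 + 0.0107533981 = 0.8854330409

0.885433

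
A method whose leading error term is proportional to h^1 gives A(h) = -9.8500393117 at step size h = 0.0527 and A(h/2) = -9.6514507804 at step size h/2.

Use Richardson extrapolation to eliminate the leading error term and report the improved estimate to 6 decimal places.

-9.452862

Leading term ∝ h^1; use weight 2 = 2^1.
2^1·A(h/2) = -19.3029015608; minus A(h) gives -9.4528622491.
R = (-9.4528622491)/1 = -9.4528622491
Correction |R − A(h/2)| = 1.986e-01; gap |A(h/2) − A(h)| = 1.986e-01.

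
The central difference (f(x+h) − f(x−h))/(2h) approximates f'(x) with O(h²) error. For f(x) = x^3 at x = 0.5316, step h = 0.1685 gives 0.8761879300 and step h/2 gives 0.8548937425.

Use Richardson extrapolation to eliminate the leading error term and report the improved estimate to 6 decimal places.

With r = 2 the leading error scales as h^2, so the weight is 2^2 = 4.
4*0.8548937425 − 0.8761879300 = 2.5433870400
R = 2.5433870400/3 = 0.8477956800

0.847796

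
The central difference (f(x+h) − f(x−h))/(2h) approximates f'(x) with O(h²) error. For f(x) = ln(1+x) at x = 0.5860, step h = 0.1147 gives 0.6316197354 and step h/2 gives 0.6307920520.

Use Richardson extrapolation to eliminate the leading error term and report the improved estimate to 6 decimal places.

Leading term ∝ h^2; use weight 4 = 2^2.
Numerator 4×A(h/2) − A(h) = 4×0.6307920520 − 0.6316197354 = 1.8915484726
1.8915484726 ÷ 3 = 0.6305161575

0.630516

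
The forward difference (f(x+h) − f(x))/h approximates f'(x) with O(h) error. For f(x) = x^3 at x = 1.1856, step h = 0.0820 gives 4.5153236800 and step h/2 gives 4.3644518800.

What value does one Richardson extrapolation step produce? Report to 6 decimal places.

4.213580

r = 1: numerator weight 2, denominator 1.
2^1·A(h/2) = 8.7289037600; minus A(h) gives 4.2135800800.
Extrapolated: 4.2135800800 / 1 = 4.2135800800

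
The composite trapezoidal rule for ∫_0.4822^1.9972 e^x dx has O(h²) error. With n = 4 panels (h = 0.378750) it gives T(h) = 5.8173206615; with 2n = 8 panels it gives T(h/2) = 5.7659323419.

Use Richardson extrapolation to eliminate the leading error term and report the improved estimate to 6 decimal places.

r = 2: numerator weight 4, denominator 3.
4×5.7659323419 − 5.8173206615 = 17.2464087061
(4×5.7659323419 − 5.8173206615)/(4 − 1) = 5.7488029020
Shift from A(h/2): −0.0171294399.

5.748803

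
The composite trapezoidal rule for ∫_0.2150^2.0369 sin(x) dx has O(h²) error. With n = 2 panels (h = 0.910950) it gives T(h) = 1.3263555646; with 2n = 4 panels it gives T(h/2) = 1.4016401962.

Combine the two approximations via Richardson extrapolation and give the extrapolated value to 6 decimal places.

1.426735

Method order is 2; weight 2^2 = 4.
Numerator 4 × A(h/2) − A(h) = 4 × 1.4016401962 − 1.3263555646 = 4.2802052202
Denominator 4 − 1 = 3.
(4 × 1.4016401962 − 1.3263555646)/(4 − 1) = 1.4267350734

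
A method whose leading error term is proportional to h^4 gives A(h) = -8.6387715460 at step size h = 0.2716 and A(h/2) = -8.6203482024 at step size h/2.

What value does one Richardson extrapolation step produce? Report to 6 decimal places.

Order 4 gives 2^r = 16 and 2^r − 1 = 15.
16×(-8.6203482024) = -137.9255712384; subtract (-8.6387715460) → -129.2867996924
R = (-129.2867996924)/15 = -8.6191199795

-8.619120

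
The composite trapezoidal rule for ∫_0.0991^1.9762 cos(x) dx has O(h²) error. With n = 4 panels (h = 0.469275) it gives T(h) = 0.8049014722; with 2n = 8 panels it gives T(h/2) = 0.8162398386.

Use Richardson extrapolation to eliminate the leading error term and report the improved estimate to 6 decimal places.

0.820019

Error is O(h^2); halving h shrinks it by 2^2 = 4.
Top: 4(0.8162398386) − (0.8049014722) = 2.4600578822
(4·0.8162398386 − 0.8049014722)/(4 − 1) = 0.8200192941
Shift from A(h/2): +0.0037794555.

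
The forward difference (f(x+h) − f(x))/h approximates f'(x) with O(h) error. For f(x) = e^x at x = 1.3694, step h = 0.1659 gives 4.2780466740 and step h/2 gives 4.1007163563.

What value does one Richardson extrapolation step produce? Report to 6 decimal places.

3.923386

Leading term ∝ h^1; use weight 2 = 2^1.
Top: 2(4.1007163563) − (4.2780466740) = 3.9233860386
Divide by 2^1 − 1 = 1.
(2·4.1007163563 − 4.2780466740)/(2 − 1) = 3.9233860386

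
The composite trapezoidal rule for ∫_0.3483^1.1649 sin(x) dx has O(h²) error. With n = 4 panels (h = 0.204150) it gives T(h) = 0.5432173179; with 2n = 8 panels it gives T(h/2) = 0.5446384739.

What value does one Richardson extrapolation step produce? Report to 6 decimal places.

0.545112

r = 2: numerator weight 4, denominator 3.
4·0.5446384739 = 2.1785538956; subtract 0.5432173179 → 1.6353365777
Divide by 2^2 − 1 = 3.
R = 1.6353365777/3 = 0.5451121926
Correction |R − A(h/2)| = 4.737e-04; gap |A(h/2) − A(h)| = 1.421e-03.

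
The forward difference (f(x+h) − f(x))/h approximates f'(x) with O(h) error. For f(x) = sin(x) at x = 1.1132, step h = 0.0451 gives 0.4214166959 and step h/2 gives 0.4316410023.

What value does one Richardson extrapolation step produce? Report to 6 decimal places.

0.441865

Method order is 1; weight 2^1 = 2.
A(h/2) − A(h) = 0.4316410023 − 0.4214166959 = 0.0102243064
Correction (A(h/2) − A(h))/(2 − 1) = 0.0102243064/1 = 0.0102243064
R = 0.4316410023 + 0.0102243064 = 0.4418653087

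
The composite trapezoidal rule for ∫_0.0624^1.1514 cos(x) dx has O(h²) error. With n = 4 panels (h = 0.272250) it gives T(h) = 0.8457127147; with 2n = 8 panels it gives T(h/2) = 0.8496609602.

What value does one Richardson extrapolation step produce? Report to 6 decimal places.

Error is O(h^2); halving h shrinks it by 2^2 = 4.
4*0.8496609602 − 0.8457127147 = 2.5529311261
Divide by 2^2 − 1 = 3.
R = 2.5529311261/3 = 0.8509770420
Shift from A(h/2): +0.0013160818.

0.850977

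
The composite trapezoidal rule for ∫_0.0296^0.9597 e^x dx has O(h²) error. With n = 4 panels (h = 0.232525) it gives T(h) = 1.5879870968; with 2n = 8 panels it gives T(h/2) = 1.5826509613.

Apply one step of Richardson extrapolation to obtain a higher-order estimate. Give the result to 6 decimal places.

r = 2: numerator weight 4, denominator 3.
4×1.5826509613 = 6.3306038452; 6.3306038452 − 1.5879870968 = 4.7426167484
Divide by 2^2 − 1 = 3.
Extrapolated: 4.7426167484 / 3 = 1.5808722495

1.580872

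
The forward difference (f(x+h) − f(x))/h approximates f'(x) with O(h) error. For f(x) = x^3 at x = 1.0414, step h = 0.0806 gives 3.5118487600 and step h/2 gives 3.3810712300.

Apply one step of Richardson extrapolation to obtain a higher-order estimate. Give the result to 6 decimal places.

3.250294

With r = 1 the leading error scales as h^1, so the weight is 2^1 = 2.
Top: 2(3.3810712300) − (3.5118487600) = 3.2502937000
Denominator 2 − 1 = 1.
Extrapolated: 3.2502937000 / 1 = 3.2502937000
Gap between inputs: 1.308e-01; correction applied: −0.1307775300.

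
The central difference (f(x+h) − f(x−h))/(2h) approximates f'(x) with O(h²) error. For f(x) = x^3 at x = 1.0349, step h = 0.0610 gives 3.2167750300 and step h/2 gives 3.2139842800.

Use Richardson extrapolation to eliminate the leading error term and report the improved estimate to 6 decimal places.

With r = 2 the leading error scales as h^2, so the weight is 2^2 = 4.
4 × 3.2139842800 = 12.8559371200; 12.8559371200 − 3.2167750300 = 9.6391620900
Extrapolated: 9.6391620900 / 3 = 3.2130540300
Correction |R − A(h/2)| = 9.302e-04; gap |A(h/2) − A(h)| = 2.791e-03.

3.213054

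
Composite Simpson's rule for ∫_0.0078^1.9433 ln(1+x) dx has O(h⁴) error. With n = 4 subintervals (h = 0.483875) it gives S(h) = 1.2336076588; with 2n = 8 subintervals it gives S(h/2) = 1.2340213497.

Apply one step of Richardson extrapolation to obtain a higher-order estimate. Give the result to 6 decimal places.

1.234049

Order 4 gives 2^r = 16 and 2^r − 1 = 15.
16 × 1.2340213497 = 19.7443415952; subtract 1.2336076588 → 18.5107339364
(16 × 1.2340213497 − 1.2336076588)/(16 − 1) = 1.2340489291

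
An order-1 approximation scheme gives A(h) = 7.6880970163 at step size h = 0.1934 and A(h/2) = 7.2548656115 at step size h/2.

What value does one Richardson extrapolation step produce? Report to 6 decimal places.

6.821634

r = 1, so 2^r = 2.
Weighted: 14.5097312230 − 7.6880970163 = 6.8216342067
Extrapolated: 6.8216342067 / 1 = 6.8216342067
Correction |R − A(h/2)| = 4.332e-01; gap |A(h/2) − A(h)| = 4.332e-01.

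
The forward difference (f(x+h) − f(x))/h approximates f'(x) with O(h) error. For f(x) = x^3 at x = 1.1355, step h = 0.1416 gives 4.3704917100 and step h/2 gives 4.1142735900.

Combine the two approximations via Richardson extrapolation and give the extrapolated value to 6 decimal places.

3.858055

r = 1: numerator weight 2, denominator 1.
2×4.1142735900 = 8.2285471800; subtract 4.3704917100 → 3.8580554700
Denominator 2 − 1 = 1.
3.8580554700 ÷ 1 = 3.8580554700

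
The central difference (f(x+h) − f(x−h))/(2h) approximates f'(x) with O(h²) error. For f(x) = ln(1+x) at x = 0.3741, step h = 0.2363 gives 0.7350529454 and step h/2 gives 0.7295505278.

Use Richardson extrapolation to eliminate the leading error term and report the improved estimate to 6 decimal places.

Leading term ∝ h^2; use weight 4 = 2^2.
Weighted: 2.9182021112 − 0.7350529454 = 2.1831491658
(4×0.7295505278 − 0.7350529454)/(4 − 1) = 0.7277163886

0.727716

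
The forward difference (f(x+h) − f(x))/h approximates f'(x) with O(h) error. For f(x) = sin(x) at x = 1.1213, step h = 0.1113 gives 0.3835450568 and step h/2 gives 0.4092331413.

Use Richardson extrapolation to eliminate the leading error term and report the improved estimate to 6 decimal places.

0.434921

Order 1 gives 2^r = 2 and 2^r − 1 = 1.
2·0.4092331413 = 0.8184662826; subtract 0.3835450568 → 0.4349212258
Denominator 2 − 1 = 1.
0.4349212258 ÷ 1 = 0.4349212258
Shift from A(h/2): +0.0256880845.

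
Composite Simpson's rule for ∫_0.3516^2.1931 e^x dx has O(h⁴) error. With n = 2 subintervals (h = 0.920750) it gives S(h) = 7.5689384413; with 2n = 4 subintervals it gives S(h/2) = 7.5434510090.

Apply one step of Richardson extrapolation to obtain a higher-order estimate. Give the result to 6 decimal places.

With r = 4 the leading error scales as h^4, so the weight is 2^4 = 16.
16 × 7.5434510090 = 120.6952161440; subtract 7.5689384413 → 113.1262777027
Denominator 16 − 1 = 15.
Extrapolated: 113.1262777027 / 15 = 7.5417518468
Shift from A(h/2): −0.0016991622.

7.541752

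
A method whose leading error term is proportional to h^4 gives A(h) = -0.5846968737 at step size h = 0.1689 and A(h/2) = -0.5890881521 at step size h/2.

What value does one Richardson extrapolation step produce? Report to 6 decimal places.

Error is O(h^4); halving h shrinks it by 2^4 = 16.
2^4×A(h/2) = -9.4254104336; minus A(h) gives -8.8407135599.
R = (-8.8407135599)/15 = -0.5893809040
Correction |R − A(h/2)| = 2.928e-04; gap |A(h/2) − A(h)| = 4.391e-03.

-0.589381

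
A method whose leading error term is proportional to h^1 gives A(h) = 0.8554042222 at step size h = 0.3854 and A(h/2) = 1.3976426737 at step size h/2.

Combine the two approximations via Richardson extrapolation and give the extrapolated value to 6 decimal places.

Error is O(h^1); halving h shrinks it by 2^1 = 2.
2×1.3976426737 = 2.7952853474; subtract 0.8554042222 → 1.9398811252
Divide by 2^1 − 1 = 1.
Result: 1.9398811252

1.939881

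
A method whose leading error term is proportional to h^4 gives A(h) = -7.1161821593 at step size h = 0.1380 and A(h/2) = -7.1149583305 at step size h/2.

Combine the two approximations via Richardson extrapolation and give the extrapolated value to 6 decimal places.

The method has order 4: 2^4 = 16.
16 × (-7.1149583305) = -113.8393332880; subtract (-7.1161821593) → -106.7231511287
R = (-106.7231511287)/15 = -7.1148767419
Gap between inputs: 1.224e-03; correction applied: +0.0000815886.

-7.114877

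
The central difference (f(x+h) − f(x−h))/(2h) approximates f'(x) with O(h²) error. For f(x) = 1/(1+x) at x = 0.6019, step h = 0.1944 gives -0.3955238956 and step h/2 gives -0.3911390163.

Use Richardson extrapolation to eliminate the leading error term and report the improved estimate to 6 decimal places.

-0.389677

r = 2, so 2^r = 4.
4 × (-0.3911390163) − (-0.3955238956) = -1.1690321696
(-1.1690321696) ÷ 3 = -0.3896773899
Correction |R − A(h/2)| = 1.462e-03; gap |A(h/2) − A(h)| = 4.385e-03.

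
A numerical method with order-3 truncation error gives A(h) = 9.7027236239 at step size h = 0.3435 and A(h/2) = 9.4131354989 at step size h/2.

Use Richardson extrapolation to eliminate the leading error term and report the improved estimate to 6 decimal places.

9.371766

Leading term ∝ h^3; use weight 8 = 2^3.
Numerator 8 × A(h/2) − A(h) = 8 × 9.4131354989 − 9.7027236239 = 65.6023603673
Divide by 2^3 − 1 = 7.
Result: 9.3717657668
Gap between inputs: 2.896e-01; correction applied: −0.0413697321.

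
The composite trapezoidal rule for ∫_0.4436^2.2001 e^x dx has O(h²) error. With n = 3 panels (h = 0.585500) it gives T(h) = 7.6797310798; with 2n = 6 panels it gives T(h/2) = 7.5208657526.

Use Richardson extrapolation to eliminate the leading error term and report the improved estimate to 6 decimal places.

7.467911

With r = 2 the leading error scales as h^2, so the weight is 2^2 = 4.
4 × 7.5208657526 − 7.6797310798 = 22.4037319306
(4 × 7.5208657526 − 7.6797310798)/(4 − 1) = 7.4679106435
Shift from A(h/2): −0.0529551091.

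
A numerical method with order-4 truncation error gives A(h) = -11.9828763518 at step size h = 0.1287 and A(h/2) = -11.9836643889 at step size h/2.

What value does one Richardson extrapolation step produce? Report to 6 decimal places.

r = 4: numerator weight 16, denominator 15.
Numerator 16 × A(h/2) − A(h) = 16 × (-11.9836643889) − (-11.9828763518) = -179.7557538706
Denominator 16 − 1 = 15.
So the Richardson estimate is -11.9837169247.

-11.983717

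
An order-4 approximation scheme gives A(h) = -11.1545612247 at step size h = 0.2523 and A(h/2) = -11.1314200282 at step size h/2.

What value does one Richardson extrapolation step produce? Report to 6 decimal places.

Error is O(h^4); halving h shrinks it by 2^4 = 16.
16×(-11.1314200282) = -178.1027204512; (-178.1027204512) − (-11.1545612247) = -166.9481592265
Extrapolated: (-166.9481592265) / 15 = -11.1298772818

-11.129877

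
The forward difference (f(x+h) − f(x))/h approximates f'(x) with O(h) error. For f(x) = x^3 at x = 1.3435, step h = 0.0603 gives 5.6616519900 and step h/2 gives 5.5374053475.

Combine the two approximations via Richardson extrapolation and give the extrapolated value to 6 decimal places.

5.413159

With r = 1 the leading error scales as h^1, so the weight is 2^1 = 2.
Top: 2(5.5374053475) − (5.6616519900) = 5.4131587050
Divide by 2^1 − 1 = 1.
So the Richardson estimate is 5.4131587050.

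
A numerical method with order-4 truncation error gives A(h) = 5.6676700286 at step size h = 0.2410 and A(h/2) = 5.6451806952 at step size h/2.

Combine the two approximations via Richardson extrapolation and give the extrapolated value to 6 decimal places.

With r = 4 the leading error scales as h^4, so the weight is 2^4 = 16.
16*5.6451806952 − 5.6676700286 = 84.6552210946
R = 84.6552210946/15 = 5.6436814063

5.643681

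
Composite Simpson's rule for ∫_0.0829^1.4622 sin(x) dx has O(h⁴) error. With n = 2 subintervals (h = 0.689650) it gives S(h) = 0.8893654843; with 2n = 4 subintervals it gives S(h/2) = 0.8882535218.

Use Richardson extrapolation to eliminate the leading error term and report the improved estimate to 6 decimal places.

Leading term ∝ h^4; use weight 16 = 2^4.
Top: 16(0.8882535218) − (0.8893654843) = 13.3226908645
Divide by 2^4 − 1 = 15.
Extrapolated: 13.3226908645 / 15 = 0.8881793910

0.888179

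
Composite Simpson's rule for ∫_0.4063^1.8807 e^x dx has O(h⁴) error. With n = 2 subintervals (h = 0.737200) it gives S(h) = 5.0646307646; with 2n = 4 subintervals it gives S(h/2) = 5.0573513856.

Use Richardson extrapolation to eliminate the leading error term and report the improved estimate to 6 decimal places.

Error is O(h^4); halving h shrinks it by 2^4 = 16.
16 × 5.0573513856 − 5.0646307646 = 75.8529914050
Divide by 2^4 − 1 = 15.
Extrapolated: 75.8529914050 / 15 = 5.0568660937
Shift from A(h/2): −0.0004852919.

5.056866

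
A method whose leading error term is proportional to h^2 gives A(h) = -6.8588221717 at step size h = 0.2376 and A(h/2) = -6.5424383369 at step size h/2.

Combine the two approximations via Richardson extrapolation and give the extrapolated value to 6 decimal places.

With r = 2 the leading error scales as h^2, so the weight is 2^2 = 4.
2^2·A(h/2) = -26.1697533476; minus A(h) gives -19.3109311759.
(-19.3109311759) ÷ 3 = -6.4369770586
Shift from A(h/2): +0.1054612783.

-6.436977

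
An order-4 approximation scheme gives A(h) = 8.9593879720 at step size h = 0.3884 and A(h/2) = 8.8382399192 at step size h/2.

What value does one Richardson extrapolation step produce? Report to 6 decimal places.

8.830163

Error is O(h^4); halving h shrinks it by 2^4 = 16.
Difference of the inputs: 8.8382399192 − 8.9593879720 = -0.1211480528
Correction (A(h/2) − A(h))/(16 − 1) = (-0.1211480528)/15 = -0.0080765369
R = A(h/2) + (A(h/2) − A(h))/15 = 8.8382399192 − 0.0080765369 = 8.8301633823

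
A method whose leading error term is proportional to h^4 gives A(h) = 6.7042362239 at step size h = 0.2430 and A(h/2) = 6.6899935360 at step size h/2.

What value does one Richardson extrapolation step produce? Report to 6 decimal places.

6.689044

With r = 4 the leading error scales as h^4, so the weight is 2^4 = 16.
A(h/2) − A(h) = 6.6899935360 − 6.7042362239 = -0.0142426879
Correction (A(h/2) − A(h))/(16 − 1) = (-0.0142426879)/15 = -0.0009495125
R = A(h/2) + (A(h/2) − A(h))/15 = 6.6899935360 − 0.0009495125 = 6.6890440235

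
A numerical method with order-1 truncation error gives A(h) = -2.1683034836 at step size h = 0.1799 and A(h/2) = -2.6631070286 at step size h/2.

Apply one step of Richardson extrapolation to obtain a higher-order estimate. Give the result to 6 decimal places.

-3.157911

Method order is 1; weight 2^1 = 2.
Top: 2(-2.6631070286) − (-2.1683034836) = -3.1579105736
Divide by 2^1 − 1 = 1.
Result: -3.1579105736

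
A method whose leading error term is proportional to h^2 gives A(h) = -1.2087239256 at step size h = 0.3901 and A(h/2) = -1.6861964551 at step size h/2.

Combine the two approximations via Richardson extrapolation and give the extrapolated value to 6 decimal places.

Order 2 gives 2^r = 4 and 2^r − 1 = 3.
Weighted: (-6.7447858204) − (-1.2087239256) = -5.5360618948
Denominator 4 − 1 = 3.
(-5.5360618948) ÷ 3 = -1.8453539649
Correction |R − A(h/2)| = 1.592e-01; gap |A(h/2) − A(h)| = 4.775e-01.

-1.845354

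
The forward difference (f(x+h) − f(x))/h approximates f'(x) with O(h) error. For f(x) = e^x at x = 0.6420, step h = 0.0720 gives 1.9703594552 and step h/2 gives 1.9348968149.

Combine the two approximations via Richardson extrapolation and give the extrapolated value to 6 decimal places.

1.899434

Method order is 1; weight 2^1 = 2.
2^1×A(h/2) = 3.8697936298; minus A(h) gives 1.8994341746.
Denominator 2 − 1 = 1.
R = 1.8994341746/1 = 1.8994341746
Shift from A(h/2): −0.0354626403.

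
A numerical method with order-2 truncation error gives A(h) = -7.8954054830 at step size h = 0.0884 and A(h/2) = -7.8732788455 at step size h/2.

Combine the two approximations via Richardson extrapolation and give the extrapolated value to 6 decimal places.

-7.865903

The method has order 2: 2^2 = 4.
4×(-7.8732788455) = -31.4931153820; subtract (-7.8954054830) → -23.5977098990
Denominator 4 − 1 = 3.
Result: -7.8659032997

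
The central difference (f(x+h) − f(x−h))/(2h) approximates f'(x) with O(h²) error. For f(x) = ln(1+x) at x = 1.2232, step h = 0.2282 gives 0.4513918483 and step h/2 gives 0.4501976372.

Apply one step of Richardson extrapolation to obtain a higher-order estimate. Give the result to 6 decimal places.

0.449800

Method order is 2; weight 2^2 = 4.
4·0.4501976372 = 1.8007905488; subtract 0.4513918483 → 1.3493987005
(4·0.4501976372 − 0.4513918483)/(4 − 1) = 0.4497995668
Shift from A(h/2): −0.0003980704.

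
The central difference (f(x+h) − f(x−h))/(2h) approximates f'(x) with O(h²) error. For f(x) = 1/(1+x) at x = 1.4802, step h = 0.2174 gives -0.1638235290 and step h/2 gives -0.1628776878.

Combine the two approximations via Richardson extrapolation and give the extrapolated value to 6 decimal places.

The method has order 2: 2^2 = 4.
Weighted: (-0.6515107512) − (-0.1638235290) = -0.4876872222
Divide by 2^2 − 1 = 3.
Extrapolated: (-0.4876872222) / 3 = -0.1625624074
Correction |R − A(h/2)| = 3.153e-04; gap |A(h/2) − A(h)| = 9.458e-04.

-0.162562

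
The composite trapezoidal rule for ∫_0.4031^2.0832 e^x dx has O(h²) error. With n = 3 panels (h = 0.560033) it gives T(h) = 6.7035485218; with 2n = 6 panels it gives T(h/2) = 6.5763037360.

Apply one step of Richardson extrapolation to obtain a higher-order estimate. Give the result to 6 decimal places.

6.533889

Order 2 gives 2^r = 4 and 2^r − 1 = 3.
A(h/2) − A(h) = 6.5763037360 − 6.7035485218 = -0.1272447858
Correction (A(h/2) − A(h))/(4 − 1) = (-0.1272447858)/3 = -0.0424149286
R = A(h/2) + (A(h/2) − A(h))/3 = 6.5763037360 − 0.0424149286 = 6.5338888074
Gap between inputs: 1.272e-01; correction applied: −0.0424149286.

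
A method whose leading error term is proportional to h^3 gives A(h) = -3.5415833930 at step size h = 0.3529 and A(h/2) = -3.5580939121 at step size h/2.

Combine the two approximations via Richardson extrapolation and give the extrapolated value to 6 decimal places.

Error is O(h^3); halving h shrinks it by 2^3 = 8.
2^3×A(h/2) = -28.4647512968; minus A(h) gives -24.9231679038.
Denominator 8 − 1 = 7.
(8×(-3.5580939121) − (-3.5415833930))/(8 − 1) = -3.5604525577

-3.560453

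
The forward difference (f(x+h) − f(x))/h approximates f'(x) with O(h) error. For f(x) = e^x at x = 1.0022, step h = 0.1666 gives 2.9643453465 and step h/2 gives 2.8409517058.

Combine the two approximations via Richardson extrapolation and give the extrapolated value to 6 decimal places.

2.717558

r = 1, so 2^r = 2.
Top: 2(2.8409517058) − (2.9643453465) = 2.7175580651
(2*2.8409517058 − 2.9643453465)/(2 − 1) = 2.7175580651
Correction |R − A(h/2)| = 1.234e-01; gap |A(h/2) − A(h)| = 1.234e-01.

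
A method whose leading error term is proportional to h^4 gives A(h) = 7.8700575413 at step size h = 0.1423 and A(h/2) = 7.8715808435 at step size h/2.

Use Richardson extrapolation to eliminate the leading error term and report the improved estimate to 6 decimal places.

7.871682

r = 4: numerator weight 16, denominator 15.
16*7.8715808435 − 7.8700575413 = 118.0752359547
Divide by 2^4 − 1 = 15.
Result: 7.8716823970
Gap between inputs: 1.523e-03; correction applied: +0.0001015535.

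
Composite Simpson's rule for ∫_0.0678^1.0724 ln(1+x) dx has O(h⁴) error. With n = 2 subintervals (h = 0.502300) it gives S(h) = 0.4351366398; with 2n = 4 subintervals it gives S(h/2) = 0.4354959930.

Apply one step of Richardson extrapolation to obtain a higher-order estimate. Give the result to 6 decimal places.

Leading term ∝ h^4; use weight 16 = 2^4.
16 × 0.4354959930 − 0.4351366398 = 6.5327992482
6.5327992482 ÷ 15 = 0.4355199499
Gap between inputs: 3.594e-04; correction applied: +0.0000239569.

0.435520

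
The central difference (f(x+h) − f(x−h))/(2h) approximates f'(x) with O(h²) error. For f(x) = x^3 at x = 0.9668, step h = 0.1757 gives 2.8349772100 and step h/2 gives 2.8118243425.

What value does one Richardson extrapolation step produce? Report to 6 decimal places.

Error is O(h^2); halving h shrinks it by 2^2 = 4.
Weighted: 11.2472973700 − 2.8349772100 = 8.4123201600
Denominator 4 − 1 = 3.
R = 8.4123201600/3 = 2.8041067200
Gap between inputs: 2.315e-02; correction applied: −0.0077176225.

2.804107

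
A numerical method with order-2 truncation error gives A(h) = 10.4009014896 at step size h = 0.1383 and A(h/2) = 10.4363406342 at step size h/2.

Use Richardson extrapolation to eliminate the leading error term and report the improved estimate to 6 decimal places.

r = 2: numerator weight 4, denominator 3.
4·10.4363406342 = 41.7453625368; 41.7453625368 − 10.4009014896 = 31.3444610472
Extrapolated: 31.3444610472 / 3 = 10.4481536824
Correction |R − A(h/2)| = 1.181e-02; gap |A(h/2) − A(h)| = 3.544e-02.

10.448154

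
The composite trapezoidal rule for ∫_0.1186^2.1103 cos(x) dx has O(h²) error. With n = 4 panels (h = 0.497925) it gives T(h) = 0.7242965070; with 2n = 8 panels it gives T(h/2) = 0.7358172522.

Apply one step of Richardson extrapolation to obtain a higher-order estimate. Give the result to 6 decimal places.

0.739658

Error is O(h^2); halving h shrinks it by 2^2 = 4.
2^2 × A(h/2) = 2.9432690088; minus A(h) gives 2.2189725018.
Denominator 4 − 1 = 3.
Result: 0.7396575006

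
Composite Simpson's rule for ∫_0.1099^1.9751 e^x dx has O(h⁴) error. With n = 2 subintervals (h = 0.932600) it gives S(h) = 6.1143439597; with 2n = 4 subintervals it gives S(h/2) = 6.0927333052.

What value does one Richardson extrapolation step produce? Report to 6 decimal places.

6.091293

Method order is 4; weight 2^4 = 16.
2^4·A(h/2) = 97.4837328832; minus A(h) gives 91.3693889235.
Extrapolated: 91.3693889235 / 15 = 6.0912925949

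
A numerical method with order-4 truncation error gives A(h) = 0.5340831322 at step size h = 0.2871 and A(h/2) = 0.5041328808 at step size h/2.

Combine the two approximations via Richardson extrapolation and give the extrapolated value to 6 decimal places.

0.502136

r = 4: numerator weight 16, denominator 15.
16 × 0.5041328808 − 0.5340831322 = 7.5320429606
7.5320429606 ÷ 15 = 0.5021361974
Shift from A(h/2): −0.0019966834.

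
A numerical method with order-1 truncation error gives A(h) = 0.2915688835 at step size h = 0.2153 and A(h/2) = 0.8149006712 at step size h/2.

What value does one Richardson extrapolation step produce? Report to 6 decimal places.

1.338232

Order 1 gives 2^r = 2 and 2^r − 1 = 1.
2 × 0.8149006712 = 1.6298013424; 1.6298013424 − 0.2915688835 = 1.3382324589
Denominator 2 − 1 = 1.
1.3382324589 ÷ 1 = 1.3382324589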